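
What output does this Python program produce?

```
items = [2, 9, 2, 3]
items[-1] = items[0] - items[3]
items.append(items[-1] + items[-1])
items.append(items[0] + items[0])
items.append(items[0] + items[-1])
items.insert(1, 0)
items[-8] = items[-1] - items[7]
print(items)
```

[0, 0, 9, 2, -1, -2, 4, 6]

items[-1] = items[0]-items[3] = 2-3 = -1 → [2, 9, 2, -1]
append items[-1]+items[-1] = (-1)+(-1) = -2 → [2, 9, 2, -1, -2]
append items[0]+items[0] = 2+2 = 4 → [2, 9, 2, -1, -2, 4]
append items[0]+items[-1] = 2+4 = 6 → [2, 9, 2, -1, -2, 4, 6]
insert 0 at 1 → [2, 0, 9, 2, -1, -2, 4, 6]
items[-8] = items[-1]-items[7] = 6-6 = 0 → [0, 0, 9, 2, -1, -2, 4, 6]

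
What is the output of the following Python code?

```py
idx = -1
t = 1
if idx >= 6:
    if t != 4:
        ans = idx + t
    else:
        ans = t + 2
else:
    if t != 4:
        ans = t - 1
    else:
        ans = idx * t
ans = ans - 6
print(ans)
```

idx=-1, t=1
idx >= 6 is False; t != 4 is True
→ ans = t - 1 = 0
ans = 0-6 = -6

-6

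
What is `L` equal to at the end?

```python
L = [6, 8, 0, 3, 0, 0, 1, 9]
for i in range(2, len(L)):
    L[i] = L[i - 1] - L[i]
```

[6, 8, 8, 5, 5, 5, 4, -5]

i=2: L[2] = 8-0 = 8 → [6, 8, 8, 3, 0, 0, 1, 9]
i=3: L[3] = 8-3 = 5 → [6, 8, 8, 5, 0, 0, 1, 9]
i=4: L[4] = 5-0 = 5 → [6, 8, 8, 5, 5, 0, 1, 9]
i=5: L[5] = 5-0 = 5 → [6, 8, 8, 5, 5, 5, 1, 9]
i=6: L[6] = 5-1 = 4 → [6, 8, 8, 5, 5, 5, 4, 9]
i=7: L[7] = 4-9 = -5 → [6, 8, 8, 5, 5, 5, 4, -5]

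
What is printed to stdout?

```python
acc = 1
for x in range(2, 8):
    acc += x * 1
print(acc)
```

x=2: acc = 1+2*1 = 3
x=3: acc = 3+3*1 = 6
x=4: acc = 6+4*1 = 10
x=5: acc = 10+5*1 = 15
x=6: acc = 15+6*1 = 21
x=7: acc = 21+7*1 = 28

28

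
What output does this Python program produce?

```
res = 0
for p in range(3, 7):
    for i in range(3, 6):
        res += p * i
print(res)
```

216

p=3,i=3: res = 0+9 = 9
p=3,i=4: res = 9+12 = 21
p=3,i=5: res = 21+15 = 36
p=4,i=3: res = 36+12 = 48
p=4,i=4: res = 48+16 = 64
p=4,i=5: res = 64+20 = 84
p=5,i=3: res = 84+15 = 99
p=5,i=4: res = 99+20 = 119
p=5,i=5: res = 119+25 = 144
p=6,i=3: res = 144+18 = 162
p=6,i=4: res = 162+24 = 186
p=6,i=5: res = 186+30 = 216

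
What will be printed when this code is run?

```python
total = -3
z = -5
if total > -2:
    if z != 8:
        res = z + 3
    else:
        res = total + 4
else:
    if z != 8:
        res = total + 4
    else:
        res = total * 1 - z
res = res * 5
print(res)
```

total=-3, z=-5
total > -2 is False; z != 8 is True
→ res = total + 4 = 1
res = 1*5 = 5

5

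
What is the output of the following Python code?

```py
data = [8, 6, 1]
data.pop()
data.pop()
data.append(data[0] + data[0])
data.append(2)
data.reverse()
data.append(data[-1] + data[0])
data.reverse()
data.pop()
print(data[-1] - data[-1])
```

pop() removes 1 → [8, 6]
pop() removes 6 → [8]
append data[0]+data[0] = 8+8 = 16 → [8, 16]
append 2 → [8, 16, 2]
reverse → [2, 16, 8]
append data[-1]+data[0] = 8+2 = 10 → [2, 16, 8, 10]
reverse → [10, 8, 16, 2]
pop() removes 2 → [10, 8, 16]
data[-1]-data[-1] = 16-16 = 0

0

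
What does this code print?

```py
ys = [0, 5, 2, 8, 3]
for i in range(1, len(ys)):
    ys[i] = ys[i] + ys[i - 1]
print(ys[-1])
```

18

i=1: ys[1] = 5+0 = 5 → [0, 5, 2, 8, 3]
i=2: ys[2] = 2+5 = 7 → [0, 5, 7, 8, 3]
i=3: ys[3] = 8+7 = 15 → [0, 5, 7, 15, 3]
i=4: ys[4] = 3+15 = 18 → [0, 5, 7, 15, 18]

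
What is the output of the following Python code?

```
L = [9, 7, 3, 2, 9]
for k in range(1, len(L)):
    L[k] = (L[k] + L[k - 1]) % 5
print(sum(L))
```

15

k=1: L[1] = (7+9)%5 = 1 → [9, 1, 3, 2, 9]
k=2: L[2] = (3+1)%5 = 4 → [9, 1, 4, 2, 9]
k=3: L[3] = (2+4)%5 = 1 → [9, 1, 4, 1, 9]
k=4: L[4] = (9+1)%5 = 0 → [9, 1, 4, 1, 0]
sum = 15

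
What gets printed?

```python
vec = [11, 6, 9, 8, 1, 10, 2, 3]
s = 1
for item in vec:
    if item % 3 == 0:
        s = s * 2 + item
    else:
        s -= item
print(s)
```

-77

item=11: not %3==0, s = 1-11 = -10
item=6: %3==0, s = (-10)*2+6 = -14
item=9: %3==0, s = (-14)*2+9 = -19
item=8: not %3==0, s = (-19)-8 = -27
item=1: not %3==0, s = (-27)-1 = -28
item=10: not %3==0, s = (-28)-10 = -38
item=2: not %3==0, s = (-38)-2 = -40
item=3: %3==0, s = (-40)*2+3 = -77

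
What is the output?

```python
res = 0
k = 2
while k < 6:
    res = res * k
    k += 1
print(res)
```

0

k=2: res = 0*2 = 0
k=3: res = 0*3 = 0
k=4: res = 0*4 = 0
k=5: res = 0*5 = 0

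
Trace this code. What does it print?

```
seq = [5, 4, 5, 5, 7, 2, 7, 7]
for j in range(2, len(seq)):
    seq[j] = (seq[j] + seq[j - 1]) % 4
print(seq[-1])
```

1

j=2: seq[2] = (5+4)%4 = 1 → [5, 4, 1, 5, 7, 2, 7, 7]
j=3: seq[3] = (5+1)%4 = 2 → [5, 4, 1, 2, 7, 2, 7, 7]
j=4: seq[4] = (7+2)%4 = 1 → [5, 4, 1, 2, 1, 2, 7, 7]
j=5: seq[5] = (2+1)%4 = 3 → [5, 4, 1, 2, 1, 3, 7, 7]
j=6: seq[6] = (7+3)%4 = 2 → [5, 4, 1, 2, 1, 3, 2, 7]
j=7: seq[7] = (7+2)%4 = 1 → [5, 4, 1, 2, 1, 3, 2, 1]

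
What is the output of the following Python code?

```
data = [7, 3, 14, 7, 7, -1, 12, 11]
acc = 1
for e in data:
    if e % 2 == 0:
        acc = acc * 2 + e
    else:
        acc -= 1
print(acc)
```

29

e=7: not even, acc = 1-1 = 0
e=3: not even, acc = 0-1 = -1
e=14: even, acc = (-1)*2+14 = 12
e=7: not even, acc = 12-1 = 11
e=7: not even, acc = 11-1 = 10
e=-1: not even, acc = 10-1 = 9
e=12: even, acc = 9*2+12 = 30
e=11: not even, acc = 30-1 = 29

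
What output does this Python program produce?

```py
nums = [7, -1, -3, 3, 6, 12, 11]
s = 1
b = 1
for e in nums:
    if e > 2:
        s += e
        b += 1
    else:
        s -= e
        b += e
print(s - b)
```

e=7: >2, s = 1+7 = 8; b=2
e=-1: not >2, s = 8-(-1) = 9; b=1
e=-3: not >2, s = 9-(-3) = 12; b=-2
e=3: >2, s = 12+3 = 15; b=-1
e=6: >2, s = 15+6 = 21; b=0
e=12: >2, s = 21+12 = 33; b=1
e=11: >2, s = 33+11 = 44; b=2
s-b = 44-2 = 42

42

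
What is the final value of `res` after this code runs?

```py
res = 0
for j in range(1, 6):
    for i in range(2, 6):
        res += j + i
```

j=1,i=2: res = 0+3 = 3
j=1,i=3: res = 3+4 = 7
j=1,i=4: res = 7+5 = 12
j=1,i=5: res = 12+6 = 18
j=2,i=2: res = 18+4 = 22
j=2,i=3: res = 22+5 = 27
j=2,i=4: res = 27+6 = 33
j=2,i=5: res = 33+7 = 40
j=3,i=2: res = 40+5 = 45
j=3,i=3: res = 45+6 = 51
j=3,i=4: res = 51+7 = 58
j=3,i=5: res = 58+8 = 66
j=4,i=2: res = 66+6 = 72
j=4,i=3: res = 72+7 = 79
j=4,i=4: res = 79+8 = 87
j=4,i=5: res = 87+9 = 96
j=5,i=2: res = 96+7 = 103
j=5,i=3: res = 103+8 = 111
j=5,i=4: res = 111+9 = 120
j=5,i=5: res = 120+10 = 130

130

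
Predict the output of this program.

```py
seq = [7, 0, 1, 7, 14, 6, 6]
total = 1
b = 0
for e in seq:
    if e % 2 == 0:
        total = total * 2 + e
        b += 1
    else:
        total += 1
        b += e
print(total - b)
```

e=7: not even, total = 1+1 = 2; b=7
e=0: even, total = 2*2+0 = 4; b=8
e=1: not even, total = 4+1 = 5; b=9
e=7: not even, total = 5+1 = 6; b=16
e=14: even, total = 6*2+14 = 26; b=17
e=6: even, total = 26*2+6 = 58; b=18
e=6: even, total = 58*2+6 = 122; b=19
total-b = 122-19 = 103

103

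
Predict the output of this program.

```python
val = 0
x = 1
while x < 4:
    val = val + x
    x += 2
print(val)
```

x=1: val = 0+1 = 1
x=3: val = 1+3 = 4

4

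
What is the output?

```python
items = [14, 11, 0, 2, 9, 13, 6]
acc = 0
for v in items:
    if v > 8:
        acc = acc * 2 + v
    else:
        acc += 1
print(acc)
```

196

v=14: >8, acc = 0*2+14 = 14
v=11: >8, acc = 14*2+11 = 39
v=0: not >8, acc = 39+1 = 40
v=2: not >8, acc = 40+1 = 41
v=9: >8, acc = 41*2+9 = 91
v=13: >8, acc = 91*2+13 = 195
v=6: not >8, acc = 195+1 = 196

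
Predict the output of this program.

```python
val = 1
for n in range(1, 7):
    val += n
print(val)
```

n=1: val = 1+1 = 2
n=2: val = 2+2 = 4
n=3: val = 4+3 = 7
n=4: val = 7+4 = 11
n=5: val = 11+5 = 16
n=6: val = 16+6 = 22

22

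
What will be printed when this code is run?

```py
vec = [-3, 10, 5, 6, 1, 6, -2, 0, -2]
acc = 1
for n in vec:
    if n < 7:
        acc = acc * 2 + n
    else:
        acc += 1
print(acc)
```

n=-3: <7, acc = 1*2+(-3) = -1
n=10: not <7, acc = (-1)+1 = 0
n=5: <7, acc = 0*2+5 = 5
n=6: <7, acc = 5*2+6 = 16
n=1: <7, acc = 16*2+1 = 33
n=6: <7, acc = 33*2+6 = 72
n=-2: <7, acc = 72*2+(-2) = 142
n=0: <7, acc = 142*2+0 = 284
n=-2: <7, acc = 284*2+(-2) = 566

566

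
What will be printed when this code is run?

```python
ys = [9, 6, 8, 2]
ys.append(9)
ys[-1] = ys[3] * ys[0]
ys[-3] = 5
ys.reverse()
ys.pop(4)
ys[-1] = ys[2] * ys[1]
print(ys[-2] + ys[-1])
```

15

append 9 → [9, 6, 8, 2, 9]
ys[-1] = ys[3]*ys[0] = 2*9 = 18 → [9, 6, 8, 2, 18]
ys[-3] = 5 → [9, 6, 5, 2, 18]
reverse → [18, 2, 5, 6, 9]
pop(4) removes 9 → [18, 2, 5, 6]
ys[-1] = ys[2]*ys[1] = 5*2 = 10 → [18, 2, 5, 10]
ys[-2]+ys[-1] = 5+10 = 15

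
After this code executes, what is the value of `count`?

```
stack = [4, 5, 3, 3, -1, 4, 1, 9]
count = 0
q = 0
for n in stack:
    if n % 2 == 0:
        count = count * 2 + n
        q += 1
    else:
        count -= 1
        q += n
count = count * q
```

n=4: even, count = 0*2+4 = 4; q=1
n=5: not even, count = 4-1 = 3; q=6
n=3: not even, count = 3-1 = 2; q=9
n=3: not even, count = 2-1 = 1; q=12
n=-1: not even, count = 1-1 = 0; q=11
n=4: even, count = 0*2+4 = 4; q=12
n=1: not even, count = 4-1 = 3; q=13
n=9: not even, count = 3-1 = 2; q=22
count*q = 2*22 = 44

44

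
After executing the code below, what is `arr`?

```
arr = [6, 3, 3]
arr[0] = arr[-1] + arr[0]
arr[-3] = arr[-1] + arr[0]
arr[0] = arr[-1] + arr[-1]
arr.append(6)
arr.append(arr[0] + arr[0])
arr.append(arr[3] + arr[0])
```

arr[0] = arr[-1]+arr[0] = 3+6 = 9 → [9, 3, 3]
arr[-3] = arr[-1]+arr[0] = 3+9 = 12 → [12, 3, 3]
arr[0] = arr[-1]+arr[-1] = 3+3 = 6 → [6, 3, 3]
append 6 → [6, 3, 3, 6]
append arr[0]+arr[0] = 6+6 = 12 → [6, 3, 3, 6, 12]
append arr[3]+arr[0] = 6+6 = 12 → [6, 3, 3, 6, 12, 12]

[6, 3, 3, 6, 12, 12]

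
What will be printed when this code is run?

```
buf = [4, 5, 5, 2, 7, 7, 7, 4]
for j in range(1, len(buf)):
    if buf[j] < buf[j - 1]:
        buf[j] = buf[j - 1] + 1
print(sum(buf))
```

j=1: 5>=4, unchanged → [4, 5, 5, 2, 7, 7, 7, 4]
j=2: 5>=5, unchanged → [4, 5, 5, 2, 7, 7, 7, 4]
j=3: 2<5, buf[3] = 5+1 = 6 → [4, 5, 5, 6, 7, 7, 7, 4]
j=4: 7>=6, unchanged → [4, 5, 5, 6, 7, 7, 7, 4]
j=5: 7>=7, unchanged → [4, 5, 5, 6, 7, 7, 7, 4]
j=6: 7>=7, unchanged → [4, 5, 5, 6, 7, 7, 7, 4]
j=7: 4<7, buf[7] = 7+1 = 8 → [4, 5, 5, 6, 7, 7, 7, 8]
sum = 49

49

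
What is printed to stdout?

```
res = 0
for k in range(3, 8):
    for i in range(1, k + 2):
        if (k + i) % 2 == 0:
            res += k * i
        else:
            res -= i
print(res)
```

202

k=3,i=1: even sum, res = 0+3 = 3
k=3,i=2: odd sum, res = 3-2 = 1
k=3,i=3: even sum, res = 1+9 = 10
k=3,i=4: odd sum, res = 10-4 = 6
k=4,i=1: odd sum, res = 6-1 = 5
k=4,i=2: even sum, res = 5+8 = 13
k=4,i=3: odd sum, res = 13-3 = 10
k=4,i=4: even sum, res = 10+16 = 26
k=4,i=5: odd sum, res = 26-5 = 21
k=5,i=1: even sum, res = 21+5 = 26
k=5,i=2: odd sum, res = 26-2 = 24
k=5,i=3: even sum, res = 24+15 = 39
k=5,i=4: odd sum, res = 39-4 = 35
k=5,i=5: even sum, res = 35+25 = 60
k=5,i=6: odd sum, res = 60-6 = 54
k=6,i=1: odd sum, res = 54-1 = 53
k=6,i=2: even sum, res = 53+12 = 65
k=6,i=3: odd sum, res = 65-3 = 62
k=6,i=4: even sum, res = 62+24 = 86
k=6,i=5: odd sum, res = 86-5 = 81
k=6,i=6: even sum, res = 81+36 = 117
k=6,i=7: odd sum, res = 117-7 = 110
k=7,i=1: even sum, res = 110+7 = 117
k=7,i=2: odd sum, res = 117-2 = 115
k=7,i=3: even sum, res = 115+21 = 136
k=7,i=4: odd sum, res = 136-4 = 132
k=7,i=5: even sum, res = 132+35 = 167
k=7,i=6: odd sum, res = 167-6 = 161
k=7,i=7: even sum, res = 161+49 = 210
k=7,i=8: odd sum, res = 210-8 = 202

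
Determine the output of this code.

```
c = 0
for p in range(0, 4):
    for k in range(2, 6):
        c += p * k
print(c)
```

84

p=0,k=2: c = 0+0 = 0
p=0,k=3: c = 0+0 = 0
p=0,k=4: c = 0+0 = 0
p=0,k=5: c = 0+0 = 0
p=1,k=2: c = 0+2 = 2
p=1,k=3: c = 2+3 = 5
p=1,k=4: c = 5+4 = 9
p=1,k=5: c = 9+5 = 14
p=2,k=2: c = 14+4 = 18
p=2,k=3: c = 18+6 = 24
p=2,k=4: c = 24+8 = 32
p=2,k=5: c = 32+10 = 42
p=3,k=2: c = 42+6 = 48
p=3,k=3: c = 48+9 = 57
p=3,k=4: c = 57+12 = 69
p=3,k=5: c = 69+15 = 84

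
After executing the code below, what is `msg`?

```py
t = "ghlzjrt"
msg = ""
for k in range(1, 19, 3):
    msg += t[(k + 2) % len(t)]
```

'ztlrhj'

k=1: add t[3]='z' → 'z'
k=4: add t[6]='t' → 'zt'
k=7: add t[2]='l' → 'ztl'
k=10: add t[5]='r' → 'ztlr'
k=13: add t[1]='h' → 'ztlrh'
k=16: add t[4]='j' → 'ztlrhj'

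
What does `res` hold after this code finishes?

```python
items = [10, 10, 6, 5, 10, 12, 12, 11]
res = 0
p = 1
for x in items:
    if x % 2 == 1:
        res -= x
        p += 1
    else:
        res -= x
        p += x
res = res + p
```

-13

x=10: not odd, res = 0-10 = -10; p=11
x=10: not odd, res = (-10)-10 = -20; p=21
x=6: not odd, res = (-20)-6 = -26; p=27
x=5: odd, res = (-26)-5 = -31; p=28
x=10: not odd, res = (-31)-10 = -41; p=38
x=12: not odd, res = (-41)-12 = -53; p=50
x=12: not odd, res = (-53)-12 = -65; p=62
x=11: odd, res = (-65)-11 = -76; p=63
res+p = (-76)+63 = -13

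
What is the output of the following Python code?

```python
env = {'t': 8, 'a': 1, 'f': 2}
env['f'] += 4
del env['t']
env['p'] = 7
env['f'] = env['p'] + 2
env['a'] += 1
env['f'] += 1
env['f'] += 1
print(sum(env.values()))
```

env['f'] = 2+4 = 6 → {'t': 8, 'a': 1, 'f': 6}
del 't' → {'a': 1, 'f': 6}
env['p'] = 7 → {'a': 1, 'f': 6, 'p': 7}
env['f'] = env['p']+2 = 9 → {'a': 1, 'f': 9, 'p': 7}
env['a'] = 1+1 = 2 → {'a': 2, 'f': 9, 'p': 7}
env['f'] = 9+1 = 10 → {'a': 2, 'f': 10, 'p': 7}
env['f'] = 10+1 = 11 → {'a': 2, 'f': 11, 'p': 7}
sum of values = 20

20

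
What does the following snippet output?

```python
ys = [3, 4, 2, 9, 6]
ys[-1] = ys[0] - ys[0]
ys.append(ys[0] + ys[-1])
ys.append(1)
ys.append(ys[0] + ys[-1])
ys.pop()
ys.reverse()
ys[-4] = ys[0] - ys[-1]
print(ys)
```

ys[-1] = ys[0]-ys[0] = 3-3 = 0 → [3, 4, 2, 9, 0]
append ys[0]+ys[-1] = 3+0 = 3 → [3, 4, 2, 9, 0, 3]
append 1 → [3, 4, 2, 9, 0, 3, 1]
append ys[0]+ys[-1] = 3+1 = 4 → [3, 4, 2, 9, 0, 3, 1, 4]
pop() removes 4 → [3, 4, 2, 9, 0, 3, 1]
reverse → [1, 3, 0, 9, 2, 4, 3]
ys[-4] = ys[0]-ys[-1] = 1-3 = -2 → [1, 3, 0, -2, 2, 4, 3]

[1, 3, 0, -2, 2, 4, 3]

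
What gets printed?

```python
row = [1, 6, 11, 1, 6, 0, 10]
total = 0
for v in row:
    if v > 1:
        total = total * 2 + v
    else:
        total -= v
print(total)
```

v=1: not >1, total = 0-1 = -1
v=6: >1, total = (-1)*2+6 = 4
v=11: >1, total = 4*2+11 = 19
v=1: not >1, total = 19-1 = 18
v=6: >1, total = 18*2+6 = 42
v=0: not >1, total = 42-0 = 42
v=10: >1, total = 42*2+10 = 94

94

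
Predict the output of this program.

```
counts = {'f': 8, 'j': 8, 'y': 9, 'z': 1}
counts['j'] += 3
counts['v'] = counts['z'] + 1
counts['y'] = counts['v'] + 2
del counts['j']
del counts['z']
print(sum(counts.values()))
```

14

counts['j'] = 8+3 = 11 → {'f': 8, 'j': 11, 'y': 9, 'z': 1}
counts['v'] = counts['z']+1 = 2 → {'f': 8, 'j': 11, 'y': 9, 'z': 1, 'v': 2}
counts['y'] = counts['v']+2 = 4 → {'f': 8, 'j': 11, 'y': 4, 'z': 1, 'v': 2}
del 'j' → {'f': 8, 'y': 4, 'z': 1, 'v': 2}
del 'z' → {'f': 8, 'y': 4, 'v': 2}
sum of values = 14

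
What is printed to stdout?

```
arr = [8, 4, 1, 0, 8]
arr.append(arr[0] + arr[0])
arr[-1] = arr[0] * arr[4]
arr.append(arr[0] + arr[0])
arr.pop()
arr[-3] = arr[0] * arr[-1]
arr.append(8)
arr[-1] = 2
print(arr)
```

append arr[0]+arr[0] = 8+8 = 16 → [8, 4, 1, 0, 8, 16]
arr[-1] = arr[0]*arr[4] = 8*8 = 64 → [8, 4, 1, 0, 8, 64]
append arr[0]+arr[0] = 8+8 = 16 → [8, 4, 1, 0, 8, 64, 16]
pop() removes 16 → [8, 4, 1, 0, 8, 64]
arr[-3] = arr[0]*arr[-1] = 8*64 = 512 → [8, 4, 1, 512, 8, 64]
append 8 → [8, 4, 1, 512, 8, 64, 8]
arr[-1] = 2 → [8, 4, 1, 512, 8, 64, 2]

[8, 4, 1, 512, 8, 64, 2]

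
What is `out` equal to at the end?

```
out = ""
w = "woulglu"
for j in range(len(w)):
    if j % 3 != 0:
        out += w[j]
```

j=0: skip
j=1: add 'o' → 'o'
j=2: add 'u' → 'ou'
j=3: skip
j=4: add 'g' → 'oug'
j=5: add 'l' → 'ougl'
j=6: skip

'ougl'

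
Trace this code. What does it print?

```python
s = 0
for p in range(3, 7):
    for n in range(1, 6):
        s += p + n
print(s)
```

p=3,n=1: s = 0+4 = 4
p=3,n=2: s = 4+5 = 9
p=3,n=3: s = 9+6 = 15
p=3,n=4: s = 15+7 = 22
p=3,n=5: s = 22+8 = 30
p=4,n=1: s = 30+5 = 35
p=4,n=2: s = 35+6 = 41
p=4,n=3: s = 41+7 = 48
p=4,n=4: s = 48+8 = 56
p=4,n=5: s = 56+9 = 65
p=5,n=1: s = 65+6 = 71
p=5,n=2: s = 71+7 = 78
p=5,n=3: s = 78+8 = 86
p=5,n=4: s = 86+9 = 95
p=5,n=5: s = 95+10 = 105
p=6,n=1: s = 105+7 = 112
p=6,n=2: s = 112+8 = 120
p=6,n=3: s = 120+9 = 129
p=6,n=4: s = 129+10 = 139
p=6,n=5: s = 139+11 = 150

150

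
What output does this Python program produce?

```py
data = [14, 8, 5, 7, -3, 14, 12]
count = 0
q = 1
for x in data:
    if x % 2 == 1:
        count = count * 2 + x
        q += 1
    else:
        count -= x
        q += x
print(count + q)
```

x=14: not odd, count = 0-14 = -14; q=15
x=8: not odd, count = (-14)-8 = -22; q=23
x=5: odd, count = (-22)*2+5 = -39; q=24
x=7: odd, count = (-39)*2+7 = -71; q=25
x=-3: odd, count = (-71)*2+(-3) = -145; q=26
x=14: not odd, count = (-145)-14 = -159; q=40
x=12: not odd, count = (-159)-12 = -171; q=52
count+q = (-171)+52 = -119

-119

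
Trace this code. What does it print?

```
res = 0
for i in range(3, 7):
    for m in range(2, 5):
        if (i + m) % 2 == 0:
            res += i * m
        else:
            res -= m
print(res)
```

i=3,m=2: odd sum, res = 0-2 = -2
i=3,m=3: even sum, res = (-2)+9 = 7
i=3,m=4: odd sum, res = 7-4 = 3
i=4,m=2: even sum, res = 3+8 = 11
i=4,m=3: odd sum, res = 11-3 = 8
i=4,m=4: even sum, res = 8+16 = 24
i=5,m=2: odd sum, res = 24-2 = 22
i=5,m=3: even sum, res = 22+15 = 37
i=5,m=4: odd sum, res = 37-4 = 33
i=6,m=2: even sum, res = 33+12 = 45
i=6,m=3: odd sum, res = 45-3 = 42
i=6,m=4: even sum, res = 42+24 = 66

66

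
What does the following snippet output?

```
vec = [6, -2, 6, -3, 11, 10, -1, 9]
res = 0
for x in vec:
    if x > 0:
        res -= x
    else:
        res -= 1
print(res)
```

-45

x=6: >0, res = 0-6 = -6
x=-2: not >0, res = (-6)-1 = -7
x=6: >0, res = (-7)-6 = -13
x=-3: not >0, res = (-13)-1 = -14
x=11: >0, res = (-14)-11 = -25
x=10: >0, res = (-25)-10 = -35
x=-1: not >0, res = (-35)-1 = -36
x=9: >0, res = (-36)-9 = -45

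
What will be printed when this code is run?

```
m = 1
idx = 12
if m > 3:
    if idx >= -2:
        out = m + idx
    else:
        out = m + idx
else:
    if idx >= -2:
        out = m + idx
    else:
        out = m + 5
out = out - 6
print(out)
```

m=1, idx=12
m > 3 is False; idx >= -2 is True
→ out = m + idx = 13
out = 13-6 = 7

7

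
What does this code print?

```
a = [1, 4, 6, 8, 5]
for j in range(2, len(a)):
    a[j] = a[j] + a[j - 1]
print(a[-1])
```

23

j=2: a[2] = 6+4 = 10 → [1, 4, 10, 8, 5]
j=3: a[3] = 8+10 = 18 → [1, 4, 10, 18, 5]
j=4: a[4] = 5+18 = 23 → [1, 4, 10, 18, 23]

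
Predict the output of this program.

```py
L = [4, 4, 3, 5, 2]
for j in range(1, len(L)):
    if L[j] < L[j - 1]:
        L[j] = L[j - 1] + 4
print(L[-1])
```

16

j=1: 4>=4, unchanged → [4, 4, 3, 5, 2]
j=2: 3<4, L[2] = 4+4 = 8 → [4, 4, 8, 5, 2]
j=3: 5<8, L[3] = 8+4 = 12 → [4, 4, 8, 12, 2]
j=4: 2<12, L[4] = 12+4 = 16 → [4, 4, 8, 12, 16]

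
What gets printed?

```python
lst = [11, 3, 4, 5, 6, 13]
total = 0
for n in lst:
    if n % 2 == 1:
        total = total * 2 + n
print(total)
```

123

n=11: odd, total = 0*2+11 = 11
n=3: odd, total = 11*2+3 = 25
n=4: not odd
n=5: odd, total = 25*2+5 = 55
n=6: not odd
n=13: odd, total = 55*2+13 = 123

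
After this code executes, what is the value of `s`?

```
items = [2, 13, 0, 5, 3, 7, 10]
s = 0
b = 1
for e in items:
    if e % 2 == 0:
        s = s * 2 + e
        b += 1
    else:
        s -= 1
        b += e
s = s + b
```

40

e=2: even, s = 0*2+2 = 2; b=2
e=13: not even, s = 2-1 = 1; b=15
e=0: even, s = 1*2+0 = 2; b=16
e=5: not even, s = 2-1 = 1; b=21
e=3: not even, s = 1-1 = 0; b=24
e=7: not even, s = 0-1 = -1; b=31
e=10: even, s = (-1)*2+10 = 8; b=32
s+b = 8+32 = 40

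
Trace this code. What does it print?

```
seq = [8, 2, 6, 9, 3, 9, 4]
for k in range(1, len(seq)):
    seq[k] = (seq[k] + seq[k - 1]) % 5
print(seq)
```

[8, 0, 1, 0, 3, 2, 1]

k=1: seq[1] = (2+8)%5 = 0 → [8, 0, 6, 9, 3, 9, 4]
k=2: seq[2] = (6+0)%5 = 1 → [8, 0, 1, 9, 3, 9, 4]
k=3: seq[3] = (9+1)%5 = 0 → [8, 0, 1, 0, 3, 9, 4]
k=4: seq[4] = (3+0)%5 = 3 → [8, 0, 1, 0, 3, 9, 4]
k=5: seq[5] = (9+3)%5 = 2 → [8, 0, 1, 0, 3, 2, 4]
k=6: seq[6] = (4+2)%5 = 1 → [8, 0, 1, 0, 3, 2, 1]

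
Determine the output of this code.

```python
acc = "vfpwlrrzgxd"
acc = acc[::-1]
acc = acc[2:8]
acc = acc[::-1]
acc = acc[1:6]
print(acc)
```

lrrzg

reverse → 'dxgzrrlwpfv'
slice [2:8] → 'gzrrlw'
reverse → 'wlrrzg'
slice [1:6] → 'lrrzg'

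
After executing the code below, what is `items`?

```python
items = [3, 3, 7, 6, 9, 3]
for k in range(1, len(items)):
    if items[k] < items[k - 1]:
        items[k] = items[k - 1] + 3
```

[3, 3, 7, 10, 13, 16]

k=1: 3>=3, unchanged → [3, 3, 7, 6, 9, 3]
k=2: 7>=3, unchanged → [3, 3, 7, 6, 9, 3]
k=3: 6<7, items[3] = 7+3 = 10 → [3, 3, 7, 10, 9, 3]
k=4: 9<10, items[4] = 10+3 = 13 → [3, 3, 7, 10, 13, 3]
k=5: 3<13, items[5] = 13+3 = 16 → [3, 3, 7, 10, 13, 16]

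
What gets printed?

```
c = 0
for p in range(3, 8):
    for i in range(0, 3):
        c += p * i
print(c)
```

p=3,i=0: c = 0+0 = 0
p=3,i=1: c = 0+3 = 3
p=3,i=2: c = 3+6 = 9
p=4,i=0: c = 9+0 = 9
p=4,i=1: c = 9+4 = 13
p=4,i=2: c = 13+8 = 21
p=5,i=0: c = 21+0 = 21
p=5,i=1: c = 21+5 = 26
p=5,i=2: c = 26+10 = 36
p=6,i=0: c = 36+0 = 36
p=6,i=1: c = 36+6 = 42
p=6,i=2: c = 42+12 = 54
p=7,i=0: c = 54+0 = 54
p=7,i=1: c = 54+7 = 61
p=7,i=2: c = 61+14 = 75

75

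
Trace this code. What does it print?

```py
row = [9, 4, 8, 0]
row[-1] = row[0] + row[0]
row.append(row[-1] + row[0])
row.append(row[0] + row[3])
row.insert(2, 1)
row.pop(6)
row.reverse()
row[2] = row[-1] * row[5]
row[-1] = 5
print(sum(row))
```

136

row[-1] = row[0]+row[0] = 9+9 = 18 → [9, 4, 8, 18]
append row[-1]+row[0] = 18+9 = 27 → [9, 4, 8, 18, 27]
append row[0]+row[3] = 9+18 = 27 → [9, 4, 8, 18, 27, 27]
insert 1 at 2 → [9, 4, 1, 8, 18, 27, 27]
pop(6) removes 27 → [9, 4, 1, 8, 18, 27]
reverse → [27, 18, 8, 1, 4, 9]
row[2] = row[-1]*row[5] = 9*9 = 81 → [27, 18, 81, 1, 4, 9]
row[-1] = 5 → [27, 18, 81, 1, 4, 5]
sum = 136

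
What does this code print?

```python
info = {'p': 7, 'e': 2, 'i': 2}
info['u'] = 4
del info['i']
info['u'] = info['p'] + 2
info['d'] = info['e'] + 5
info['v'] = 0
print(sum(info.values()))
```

info['u'] = 4 → {'p': 7, 'e': 2, 'i': 2, 'u': 4}
del 'i' → {'p': 7, 'e': 2, 'u': 4}
info['u'] = info['p']+2 = 9 → {'p': 7, 'e': 2, 'u': 9}
info['d'] = info['e']+5 = 7 → {'p': 7, 'e': 2, 'u': 9, 'd': 7}
info['v'] = 0 → {'p': 7, 'e': 2, 'u': 9, 'd': 7, 'v': 0}
sum of values = 25

25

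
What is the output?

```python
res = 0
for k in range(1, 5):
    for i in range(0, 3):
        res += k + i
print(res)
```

k=1,i=0: res = 0+1 = 1
k=1,i=1: res = 1+2 = 3
k=1,i=2: res = 3+3 = 6
k=2,i=0: res = 6+2 = 8
k=2,i=1: res = 8+3 = 11
k=2,i=2: res = 11+4 = 15
k=3,i=0: res = 15+3 = 18
k=3,i=1: res = 18+4 = 22
k=3,i=2: res = 22+5 = 27
k=4,i=0: res = 27+4 = 31
k=4,i=1: res = 31+5 = 36
k=4,i=2: res = 36+6 = 42

42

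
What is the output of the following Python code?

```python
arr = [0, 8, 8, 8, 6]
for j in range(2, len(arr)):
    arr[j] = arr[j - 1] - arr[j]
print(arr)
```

[0, 8, 0, -8, -14]

j=2: arr[2] = 8-8 = 0 → [0, 8, 0, 8, 6]
j=3: arr[3] = 0-8 = -8 → [0, 8, 0, -8, 6]
j=4: arr[4] = (-8)-6 = -14 → [0, 8, 0, -8, -14]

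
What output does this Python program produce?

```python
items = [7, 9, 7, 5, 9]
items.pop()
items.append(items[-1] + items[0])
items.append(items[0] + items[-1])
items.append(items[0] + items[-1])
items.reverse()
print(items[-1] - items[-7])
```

-19

pop() removes 9 → [7, 9, 7, 5]
append items[-1]+items[0] = 5+7 = 12 → [7, 9, 7, 5, 12]
append items[0]+items[-1] = 7+12 = 19 → [7, 9, 7, 5, 12, 19]
append items[0]+items[-1] = 7+19 = 26 → [7, 9, 7, 5, 12, 19, 26]
reverse → [26, 19, 12, 5, 7, 9, 7]
items[-1]-items[-7] = 7-26 = -19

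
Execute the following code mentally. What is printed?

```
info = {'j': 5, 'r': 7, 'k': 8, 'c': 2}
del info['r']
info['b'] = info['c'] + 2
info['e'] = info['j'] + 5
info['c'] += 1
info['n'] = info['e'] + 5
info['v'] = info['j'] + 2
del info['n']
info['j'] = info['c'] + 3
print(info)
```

del 'r' → {'j': 5, 'k': 8, 'c': 2}
info['b'] = info['c']+2 = 4 → {'j': 5, 'k': 8, 'c': 2, 'b': 4}
info['e'] = info['j']+5 = 10 → {'j': 5, 'k': 8, 'c': 2, 'b': 4, 'e': 10}
info['c'] = 2+1 = 3 → {'j': 5, 'k': 8, 'c': 3, 'b': 4, 'e': 10}
info['n'] = info['e']+5 = 15 → {'j': 5, 'k': 8, 'c': 3, 'b': 4, 'e': 10, 'n': 15}
info['v'] = info['j']+2 = 7 → {'j': 5, 'k': 8, 'c': 3, 'b': 4, 'e': 10, 'n': 15, 'v': 7}
del 'n' → {'j': 5, 'k': 8, 'c': 3, 'b': 4, 'e': 10, 'v': 7}
info['j'] = info['c']+3 = 6 → {'j': 6, 'k': 8, 'c': 3, 'b': 4, 'e': 10, 'v': 7}

{'j': 6, 'k': 8, 'c': 3, 'b': 4, 'e': 10, 'v': 7}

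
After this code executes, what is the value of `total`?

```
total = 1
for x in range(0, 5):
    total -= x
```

-9

x=0: total = 1-0 = 1
x=1: total = 1-1 = 0
x=2: total = 0-2 = -2
x=3: total = (-2)-3 = -5
x=4: total = (-5)-4 = -9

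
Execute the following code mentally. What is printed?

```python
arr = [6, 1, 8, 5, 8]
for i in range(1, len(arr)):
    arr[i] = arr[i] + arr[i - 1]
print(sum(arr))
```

i=1: arr[1] = 1+6 = 7 → [6, 7, 8, 5, 8]
i=2: arr[2] = 8+7 = 15 → [6, 7, 15, 5, 8]
i=3: arr[3] = 5+15 = 20 → [6, 7, 15, 20, 8]
i=4: arr[4] = 8+20 = 28 → [6, 7, 15, 20, 28]
sum = 76

76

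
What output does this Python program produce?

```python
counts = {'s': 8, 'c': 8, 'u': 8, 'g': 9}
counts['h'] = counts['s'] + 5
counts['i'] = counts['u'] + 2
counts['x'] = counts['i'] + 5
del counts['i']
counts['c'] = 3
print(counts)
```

{'s': 8, 'c': 3, 'u': 8, 'g': 9, 'h': 13, 'x': 15}

counts['h'] = counts['s']+5 = 13 → {'s': 8, 'c': 8, 'u': 8, 'g': 9, 'h': 13}
counts['i'] = counts['u']+2 = 10 → {'s': 8, 'c': 8, 'u': 8, 'g': 9, 'h': 13, 'i': 10}
counts['x'] = counts['i']+5 = 15 → {'s': 8, 'c': 8, 'u': 8, 'g': 9, 'h': 13, 'i': 10, 'x': 15}
del 'i' → {'s': 8, 'c': 8, 'u': 8, 'g': 9, 'h': 13, 'x': 15}
counts['c'] = 3 → {'s': 8, 'c': 3, 'u': 8, 'g': 9, 'h': 13, 'x': 15}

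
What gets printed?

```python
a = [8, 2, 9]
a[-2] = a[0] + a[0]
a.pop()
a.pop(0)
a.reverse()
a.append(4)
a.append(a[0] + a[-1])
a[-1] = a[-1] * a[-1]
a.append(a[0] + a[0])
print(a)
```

a[-2] = a[0]+a[0] = 8+8 = 16 → [8, 16, 9]
pop() removes 9 → [8, 16]
pop(0) removes 8 → [16]
reverse → [16]
append 4 → [16, 4]
append a[0]+a[-1] = 16+4 = 20 → [16, 4, 20]
a[-1] = a[-1]*a[-1] = 20*20 = 400 → [16, 4, 400]
append a[0]+a[0] = 16+16 = 32 → [16, 4, 400, 32]

[16, 4, 400, 32]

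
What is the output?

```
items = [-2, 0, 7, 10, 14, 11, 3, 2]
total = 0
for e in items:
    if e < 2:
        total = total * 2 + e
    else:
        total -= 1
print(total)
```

-10

e=-2: <2, total = 0*2+(-2) = -2
e=0: <2, total = (-2)*2+0 = -4
e=7: not <2, total = (-4)-1 = -5
e=10: not <2, total = (-5)-1 = -6
e=14: not <2, total = (-6)-1 = -7
e=11: not <2, total = (-7)-1 = -8
e=3: not <2, total = (-8)-1 = -9
e=2: not <2, total = (-9)-1 = -10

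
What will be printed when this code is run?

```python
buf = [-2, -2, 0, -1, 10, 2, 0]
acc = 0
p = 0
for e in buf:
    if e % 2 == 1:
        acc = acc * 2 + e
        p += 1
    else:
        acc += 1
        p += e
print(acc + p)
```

17

e=-2: not odd, acc = 0+1 = 1; p=-2
e=-2: not odd, acc = 1+1 = 2; p=-4
e=0: not odd, acc = 2+1 = 3; p=-4
e=-1: odd, acc = 3*2+(-1) = 5; p=-3
e=10: not odd, acc = 5+1 = 6; p=7
e=2: not odd, acc = 6+1 = 7; p=9
e=0: not odd, acc = 7+1 = 8; p=9
acc+p = 8+9 = 17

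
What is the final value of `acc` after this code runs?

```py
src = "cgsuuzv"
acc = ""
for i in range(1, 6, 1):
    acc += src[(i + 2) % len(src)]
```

'uuzvc'

i=1: add src[3]='u' → 'u'
i=2: add src[4]='u' → 'uu'
i=3: add src[5]='z' → 'uuz'
i=4: add src[6]='v' → 'uuzv'
i=5: add src[0]='c' → 'uuzvc'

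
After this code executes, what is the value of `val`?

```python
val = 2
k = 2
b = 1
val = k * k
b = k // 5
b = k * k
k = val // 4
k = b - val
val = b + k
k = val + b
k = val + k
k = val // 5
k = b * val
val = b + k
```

val = 2*2 = 4
b = 2//5 = 0
b = 2*2 = 4
k = 4//4 = 1
k = 4-4 = 0
val = 4+0 = 4
k = 4+4 = 8
k = 4+8 = 12
k = 4//5 = 0
k = 4*4 = 16
val = 4+16 = 20

20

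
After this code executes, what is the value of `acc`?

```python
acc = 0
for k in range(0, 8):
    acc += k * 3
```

k=0: acc = 0+0*3 = 0
k=1: acc = 0+1*3 = 3
k=2: acc = 3+2*3 = 9
k=3: acc = 9+3*3 = 18
k=4: acc = 18+4*3 = 30
k=5: acc = 30+5*3 = 45
k=6: acc = 45+6*3 = 63
k=7: acc = 63+7*3 = 84

84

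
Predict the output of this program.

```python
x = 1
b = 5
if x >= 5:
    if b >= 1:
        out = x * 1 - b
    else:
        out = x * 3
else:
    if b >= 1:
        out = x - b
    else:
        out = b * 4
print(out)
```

x=1, b=5
x >= 5 is False; b >= 1 is True
→ out = x - b = -4

-4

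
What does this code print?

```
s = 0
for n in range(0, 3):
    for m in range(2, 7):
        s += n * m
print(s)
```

n=0,m=2: s = 0+0 = 0
n=0,m=3: s = 0+0 = 0
n=0,m=4: s = 0+0 = 0
n=0,m=5: s = 0+0 = 0
n=0,m=6: s = 0+0 = 0
n=1,m=2: s = 0+2 = 2
n=1,m=3: s = 2+3 = 5
n=1,m=4: s = 5+4 = 9
n=1,m=5: s = 9+5 = 14
n=1,m=6: s = 14+6 = 20
n=2,m=2: s = 20+4 = 24
n=2,m=3: s = 24+6 = 30
n=2,m=4: s = 30+8 = 38
n=2,m=5: s = 38+10 = 48
n=2,m=6: s = 48+12 = 60

60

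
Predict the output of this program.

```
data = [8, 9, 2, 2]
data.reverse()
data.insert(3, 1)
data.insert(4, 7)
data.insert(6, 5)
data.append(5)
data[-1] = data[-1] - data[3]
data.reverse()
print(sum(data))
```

38

reverse → [2, 2, 9, 8]
insert 1 at 3 → [2, 2, 9, 1, 8]
insert 7 at 4 → [2, 2, 9, 1, 7, 8]
insert 5 at 6 → [2, 2, 9, 1, 7, 8, 5]
append 5 → [2, 2, 9, 1, 7, 8, 5, 5]
data[-1] = data[-1]-data[3] = 5-1 = 4 → [2, 2, 9, 1, 7, 8, 5, 4]
reverse → [4, 5, 8, 7, 1, 9, 2, 2]
sum = 38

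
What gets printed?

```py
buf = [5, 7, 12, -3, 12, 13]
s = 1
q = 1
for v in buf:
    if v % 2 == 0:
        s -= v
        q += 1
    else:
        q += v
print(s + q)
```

v=5: not even; q=6
v=7: not even; q=13
v=12: even, s = 1-12 = -11; q=14
v=-3: not even; q=11
v=12: even, s = (-11)-12 = -23; q=12
v=13: not even; q=25
s+q = (-23)+25 = 2

2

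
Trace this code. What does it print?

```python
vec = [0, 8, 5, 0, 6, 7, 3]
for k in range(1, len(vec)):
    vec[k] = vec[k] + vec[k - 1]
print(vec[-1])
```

29

k=1: vec[1] = 8+0 = 8 → [0, 8, 5, 0, 6, 7, 3]
k=2: vec[2] = 5+8 = 13 → [0, 8, 13, 0, 6, 7, 3]
k=3: vec[3] = 0+13 = 13 → [0, 8, 13, 13, 6, 7, 3]
k=4: vec[4] = 6+13 = 19 → [0, 8, 13, 13, 19, 7, 3]
k=5: vec[5] = 7+19 = 26 → [0, 8, 13, 13, 19, 26, 3]
k=6: vec[6] = 3+26 = 29 → [0, 8, 13, 13, 19, 26, 29]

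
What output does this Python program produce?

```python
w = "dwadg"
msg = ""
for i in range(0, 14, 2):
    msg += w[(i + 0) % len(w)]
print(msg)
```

dagwdda

i=0: add w[0]='d' → 'd'
i=2: add w[2]='a' → 'da'
i=4: add w[4]='g' → 'dag'
i=6: add w[1]='w' → 'dagw'
i=8: add w[3]='d' → 'dagwd'
i=10: add w[0]='d' → 'dagwdd'
i=12: add w[2]='a' → 'dagwdda'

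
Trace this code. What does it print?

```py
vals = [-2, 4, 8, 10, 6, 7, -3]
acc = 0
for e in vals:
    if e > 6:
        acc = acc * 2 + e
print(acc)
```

59

e=-2: not >6
e=4: not >6
e=8: >6, acc = 0*2+8 = 8
e=10: >6, acc = 8*2+10 = 26
e=6: not >6
e=7: >6, acc = 26*2+7 = 59
e=-3: not >6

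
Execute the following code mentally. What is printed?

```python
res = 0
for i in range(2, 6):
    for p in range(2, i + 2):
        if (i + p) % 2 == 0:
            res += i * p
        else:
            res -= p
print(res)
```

48

i=2,p=2: even sum, res = 0+4 = 4
i=2,p=3: odd sum, res = 4-3 = 1
i=3,p=2: odd sum, res = 1-2 = -1
i=3,p=3: even sum, res = (-1)+9 = 8
i=3,p=4: odd sum, res = 8-4 = 4
i=4,p=2: even sum, res = 4+8 = 12
i=4,p=3: odd sum, res = 12-3 = 9
i=4,p=4: even sum, res = 9+16 = 25
i=4,p=5: odd sum, res = 25-5 = 20
i=5,p=2: odd sum, res = 20-2 = 18
i=5,p=3: even sum, res = 18+15 = 33
i=5,p=4: odd sum, res = 33-4 = 29
i=5,p=5: even sum, res = 29+25 = 54
i=5,p=6: odd sum, res = 54-6 = 48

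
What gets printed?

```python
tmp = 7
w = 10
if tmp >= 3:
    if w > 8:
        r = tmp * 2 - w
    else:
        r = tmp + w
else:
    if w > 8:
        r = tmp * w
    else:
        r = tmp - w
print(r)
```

4

tmp=7, w=10
tmp >= 3 is True; w > 8 is True
→ r = tmp * 2 - w = 4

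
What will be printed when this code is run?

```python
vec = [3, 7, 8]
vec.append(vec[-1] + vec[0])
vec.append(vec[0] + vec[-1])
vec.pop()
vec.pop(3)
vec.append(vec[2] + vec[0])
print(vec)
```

append vec[-1]+vec[0] = 8+3 = 11 → [3, 7, 8, 11]
append vec[0]+vec[-1] = 3+11 = 14 → [3, 7, 8, 11, 14]
pop() removes 14 → [3, 7, 8, 11]
pop(3) removes 11 → [3, 7, 8]
append vec[2]+vec[0] = 8+3 = 11 → [3, 7, 8, 11]

[3, 7, 8, 11]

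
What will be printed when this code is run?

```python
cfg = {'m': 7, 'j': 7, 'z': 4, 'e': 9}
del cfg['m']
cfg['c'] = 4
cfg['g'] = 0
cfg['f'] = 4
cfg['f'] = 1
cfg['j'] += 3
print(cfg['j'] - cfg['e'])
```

1

del 'm' → {'j': 7, 'z': 4, 'e': 9}
cfg['c'] = 4 → {'j': 7, 'z': 4, 'e': 9, 'c': 4}
cfg['g'] = 0 → {'j': 7, 'z': 4, 'e': 9, 'c': 4, 'g': 0}
cfg['f'] = 4 → {'j': 7, 'z': 4, 'e': 9, 'c': 4, 'g': 0, 'f': 4}
cfg['f'] = 1 → {'j': 7, 'z': 4, 'e': 9, 'c': 4, 'g': 0, 'f': 1}
cfg['j'] = 7+3 = 10 → {'j': 10, 'z': 4, 'e': 9, 'c': 4, 'g': 0, 'f': 1}
cfg['j']-cfg['e'] = 10-9 = 1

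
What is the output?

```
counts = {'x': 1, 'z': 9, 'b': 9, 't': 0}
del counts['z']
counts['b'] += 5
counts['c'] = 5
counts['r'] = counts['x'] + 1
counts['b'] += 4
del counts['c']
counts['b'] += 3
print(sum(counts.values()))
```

24

del 'z' → {'x': 1, 'b': 9, 't': 0}
counts['b'] = 9+5 = 14 → {'x': 1, 'b': 14, 't': 0}
counts['c'] = 5 → {'x': 1, 'b': 14, 't': 0, 'c': 5}
counts['r'] = counts['x']+1 = 2 → {'x': 1, 'b': 14, 't': 0, 'c': 5, 'r': 2}
counts['b'] = 14+4 = 18 → {'x': 1, 'b': 18, 't': 0, 'c': 5, 'r': 2}
del 'c' → {'x': 1, 'b': 18, 't': 0, 'r': 2}
counts['b'] = 18+3 = 21 → {'x': 1, 'b': 21, 't': 0, 'r': 2}
sum of values = 24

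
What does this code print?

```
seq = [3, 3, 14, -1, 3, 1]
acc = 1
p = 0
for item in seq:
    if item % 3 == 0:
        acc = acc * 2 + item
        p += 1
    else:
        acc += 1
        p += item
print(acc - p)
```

item=3: %3==0, acc = 1*2+3 = 5; p=1
item=3: %3==0, acc = 5*2+3 = 13; p=2
item=14: not %3==0, acc = 13+1 = 14; p=16
item=-1: not %3==0, acc = 14+1 = 15; p=15
item=3: %3==0, acc = 15*2+3 = 33; p=16
item=1: not %3==0, acc = 33+1 = 34; p=17
acc-p = 34-17 = 17

17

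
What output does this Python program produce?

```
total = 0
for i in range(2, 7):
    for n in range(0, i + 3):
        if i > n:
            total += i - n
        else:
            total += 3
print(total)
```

100

i=2,n=0: 2>0, total = 0+2 = 2
i=2,n=1: 2>1, total = 2+1 = 3
i=2,n=2: not 2>2, total = 3+3 = 6
i=2,n=3: not 2>3, total = 6+3 = 9
i=2,n=4: not 2>4, total = 9+3 = 12
i=3,n=0: 3>0, total = 12+3 = 15
i=3,n=1: 3>1, total = 15+2 = 17
i=3,n=2: 3>2, total = 17+1 = 18
i=3,n=3: not 3>3, total = 18+3 = 21
i=3,n=4: not 3>4, total = 21+3 = 24
i=3,n=5: not 3>5, total = 24+3 = 27
i=4,n=0: 4>0, total = 27+4 = 31
i=4,n=1: 4>1, total = 31+3 = 34
i=4,n=2: 4>2, total = 34+2 = 36
i=4,n=3: 4>3, total = 36+1 = 37
i=4,n=4: not 4>4, total = 37+3 = 40
i=4,n=5: not 4>5, total = 40+3 = 43
i=4,n=6: not 4>6, total = 43+3 = 46
i=5,n=0: 5>0, total = 46+5 = 51
i=5,n=1: 5>1, total = 51+4 = 55
i=5,n=2: 5>2, total = 55+3 = 58
i=5,n=3: 5>3, total = 58+2 = 60
i=5,n=4: 5>4, total = 60+1 = 61
i=5,n=5: not 5>5, total = 61+3 = 64
i=5,n=6: not 5>6, total = 64+3 = 67
i=5,n=7: not 5>7, total = 67+3 = 70
i=6,n=0: 6>0, total = 70+6 = 76
i=6,n=1: 6>1, total = 76+5 = 81
i=6,n=2: 6>2, total = 81+4 = 85
i=6,n=3: 6>3, total = 85+3 = 88
i=6,n=4: 6>4, total = 88+2 = 90
i=6,n=5: 6>5, total = 90+1 = 91
i=6,n=6: not 6>6, total = 91+3 = 94
i=6,n=7: not 6>7, total = 94+3 = 97
i=6,n=8: not 6>8, total = 97+3 = 100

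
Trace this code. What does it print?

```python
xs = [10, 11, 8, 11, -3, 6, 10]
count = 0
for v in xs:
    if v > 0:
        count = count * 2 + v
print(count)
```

626

v=10: >0, count = 0*2+10 = 10
v=11: >0, count = 10*2+11 = 31
v=8: >0, count = 31*2+8 = 70
v=11: >0, count = 70*2+11 = 151
v=-3: not >0
v=6: >0, count = 151*2+6 = 308
v=10: >0, count = 308*2+10 = 626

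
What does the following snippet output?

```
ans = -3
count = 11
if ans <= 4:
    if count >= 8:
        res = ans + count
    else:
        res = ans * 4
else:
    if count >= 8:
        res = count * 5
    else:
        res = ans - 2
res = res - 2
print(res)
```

6

ans=-3, count=11
ans <= 4 is True; count >= 8 is True
→ res = ans + count = 8
res = 8-2 = 6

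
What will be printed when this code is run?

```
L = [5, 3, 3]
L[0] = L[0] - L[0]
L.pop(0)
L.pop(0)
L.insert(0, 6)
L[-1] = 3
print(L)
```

L[0] = L[0]-L[0] = 5-5 = 0 → [0, 3, 3]
pop(0) removes 0 → [3, 3]
pop(0) removes 3 → [3]
insert 6 at 0 → [6, 3]
L[-1] = 3 → [6, 3]

[6, 3]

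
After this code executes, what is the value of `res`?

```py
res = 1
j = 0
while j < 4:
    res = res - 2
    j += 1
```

-7

j=0: res = 1-2 = -1
j=1: res = (-1)-2 = -3
j=2: res = (-3)-2 = -5
j=3: res = (-5)-2 = -7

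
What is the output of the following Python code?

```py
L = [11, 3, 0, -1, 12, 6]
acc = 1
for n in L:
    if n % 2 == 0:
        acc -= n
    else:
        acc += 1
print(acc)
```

-14

n=11: not even, acc = 1+1 = 2
n=3: not even, acc = 2+1 = 3
n=0: even, acc = 3-0 = 3
n=-1: not even, acc = 3+1 = 4
n=12: even, acc = 4-12 = -8
n=6: even, acc = (-8)-6 = -14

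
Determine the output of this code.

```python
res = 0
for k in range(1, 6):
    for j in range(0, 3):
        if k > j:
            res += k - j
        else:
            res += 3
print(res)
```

k=1,j=0: 1>0, res = 0+1 = 1
k=1,j=1: not 1>1, res = 1+3 = 4
k=1,j=2: not 1>2, res = 4+3 = 7
k=2,j=0: 2>0, res = 7+2 = 9
k=2,j=1: 2>1, res = 9+1 = 10
k=2,j=2: not 2>2, res = 10+3 = 13
k=3,j=0: 3>0, res = 13+3 = 16
k=3,j=1: 3>1, res = 16+2 = 18
k=3,j=2: 3>2, res = 18+1 = 19
k=4,j=0: 4>0, res = 19+4 = 23
k=4,j=1: 4>1, res = 23+3 = 26
k=4,j=2: 4>2, res = 26+2 = 28
k=5,j=0: 5>0, res = 28+5 = 33
k=5,j=1: 5>1, res = 33+4 = 37
k=5,j=2: 5>2, res = 37+3 = 40

40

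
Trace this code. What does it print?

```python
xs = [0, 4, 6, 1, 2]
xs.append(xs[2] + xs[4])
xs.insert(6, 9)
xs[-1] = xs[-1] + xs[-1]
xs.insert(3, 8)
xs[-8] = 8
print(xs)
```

[8, 4, 6, 8, 1, 2, 8, 18]

append xs[2]+xs[4] = 6+2 = 8 → [0, 4, 6, 1, 2, 8]
insert 9 at 6 → [0, 4, 6, 1, 2, 8, 9]
xs[-1] = xs[-1]+xs[-1] = 9+9 = 18 → [0, 4, 6, 1, 2, 8, 18]
insert 8 at 3 → [0, 4, 6, 8, 1, 2, 8, 18]
xs[-8] = 8 → [8, 4, 6, 8, 1, 2, 8, 18]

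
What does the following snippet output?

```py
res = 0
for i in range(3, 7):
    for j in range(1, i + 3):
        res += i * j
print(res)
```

i=3,j=1: res = 0+3 = 3
i=3,j=2: res = 3+6 = 9
i=3,j=3: res = 9+9 = 18
i=3,j=4: res = 18+12 = 30
i=3,j=5: res = 30+15 = 45
i=4,j=1: res = 45+4 = 49
i=4,j=2: res = 49+8 = 57
i=4,j=3: res = 57+12 = 69
i=4,j=4: res = 69+16 = 85
i=4,j=5: res = 85+20 = 105
i=4,j=6: res = 105+24 = 129
i=5,j=1: res = 129+5 = 134
i=5,j=2: res = 134+10 = 144
i=5,j=3: res = 144+15 = 159
i=5,j=4: res = 159+20 = 179
i=5,j=5: res = 179+25 = 204
i=5,j=6: res = 204+30 = 234
i=5,j=7: res = 234+35 = 269
i=6,j=1: res = 269+6 = 275
i=6,j=2: res = 275+12 = 287
i=6,j=3: res = 287+18 = 305
i=6,j=4: res = 305+24 = 329
i=6,j=5: res = 329+30 = 359
i=6,j=6: res = 359+36 = 395
i=6,j=7: res = 395+42 = 437
i=6,j=8: res = 437+48 = 485

485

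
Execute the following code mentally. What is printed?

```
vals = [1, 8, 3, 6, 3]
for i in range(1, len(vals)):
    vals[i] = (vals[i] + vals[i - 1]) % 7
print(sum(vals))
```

i=1: vals[1] = (8+1)%7 = 2 → [1, 2, 3, 6, 3]
i=2: vals[2] = (3+2)%7 = 5 → [1, 2, 5, 6, 3]
i=3: vals[3] = (6+5)%7 = 4 → [1, 2, 5, 4, 3]
i=4: vals[4] = (3+4)%7 = 0 → [1, 2, 5, 4, 0]
sum = 12

12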